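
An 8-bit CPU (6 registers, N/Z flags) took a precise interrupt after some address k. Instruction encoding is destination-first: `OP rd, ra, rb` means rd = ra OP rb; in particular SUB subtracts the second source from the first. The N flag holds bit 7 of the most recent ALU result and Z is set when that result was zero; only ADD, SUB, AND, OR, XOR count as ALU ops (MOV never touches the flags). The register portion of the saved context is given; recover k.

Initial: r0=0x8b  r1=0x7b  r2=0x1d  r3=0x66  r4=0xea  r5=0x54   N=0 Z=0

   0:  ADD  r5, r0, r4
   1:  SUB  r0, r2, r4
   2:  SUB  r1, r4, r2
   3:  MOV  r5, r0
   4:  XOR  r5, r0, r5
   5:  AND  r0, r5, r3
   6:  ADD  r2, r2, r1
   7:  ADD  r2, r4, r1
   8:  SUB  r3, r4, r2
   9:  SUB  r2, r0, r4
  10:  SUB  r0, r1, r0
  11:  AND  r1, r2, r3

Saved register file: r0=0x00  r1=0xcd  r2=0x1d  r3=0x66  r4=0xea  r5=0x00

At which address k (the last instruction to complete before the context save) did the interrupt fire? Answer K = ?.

after  0: r0=0x8b r1=0x7b r2=0x1d r3=0x66 r4=0xea r5=0x75  N=0 Z=0
after  1: r0=0x33 r1=0x7b r2=0x1d r3=0x66 r4=0xea r5=0x75  N=0 Z=0
after  2: r0=0x33 r1=0xcd r2=0x1d r3=0x66 r4=0xea r5=0x75  N=1 Z=0
after  3: r0=0x33 r1=0xcd r2=0x1d r3=0x66 r4=0xea r5=0x33  N=1 Z=0
after  4: r0=0x33 r1=0xcd r2=0x1d r3=0x66 r4=0xea r5=0x00  N=0 Z=1
after  5: r0=0x00 r1=0xcd r2=0x1d r3=0x66 r4=0xea r5=0x00  N=0 Z=1
-- IRQ taken; context saved, return-PC = 6 --

K = 5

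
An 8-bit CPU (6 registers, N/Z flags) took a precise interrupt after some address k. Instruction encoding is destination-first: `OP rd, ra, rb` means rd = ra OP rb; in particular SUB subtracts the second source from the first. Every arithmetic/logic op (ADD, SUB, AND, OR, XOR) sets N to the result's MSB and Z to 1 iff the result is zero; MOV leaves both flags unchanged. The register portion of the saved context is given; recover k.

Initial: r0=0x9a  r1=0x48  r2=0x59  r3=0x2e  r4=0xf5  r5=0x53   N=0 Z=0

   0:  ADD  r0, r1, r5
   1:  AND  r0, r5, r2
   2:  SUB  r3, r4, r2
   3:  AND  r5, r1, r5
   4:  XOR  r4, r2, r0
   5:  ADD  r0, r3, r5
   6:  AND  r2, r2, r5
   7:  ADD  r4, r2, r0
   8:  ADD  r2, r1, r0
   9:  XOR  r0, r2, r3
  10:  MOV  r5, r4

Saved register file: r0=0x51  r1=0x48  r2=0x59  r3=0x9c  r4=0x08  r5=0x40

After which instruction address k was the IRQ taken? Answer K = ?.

K = 4

after  0: r0=0x9b r1=0x48 r2=0x59 r3=0x2e r4=0xf5 r5=0x53  N=1 Z=0
after  1: r0=0x51 r1=0x48 r2=0x59 r3=0x2e r4=0xf5 r5=0x53  N=0 Z=0
after  2: r0=0x51 r1=0x48 r2=0x59 r3=0x9c r4=0xf5 r5=0x53  N=1 Z=0
after  3: r0=0x51 r1=0x48 r2=0x59 r3=0x9c r4=0xf5 r5=0x40  N=0 Z=0
after  4: r0=0x51 r1=0x48 r2=0x59 r3=0x9c r4=0x08 r5=0x40  N=0 Z=0
-- IRQ taken; context saved, return-PC = 5 --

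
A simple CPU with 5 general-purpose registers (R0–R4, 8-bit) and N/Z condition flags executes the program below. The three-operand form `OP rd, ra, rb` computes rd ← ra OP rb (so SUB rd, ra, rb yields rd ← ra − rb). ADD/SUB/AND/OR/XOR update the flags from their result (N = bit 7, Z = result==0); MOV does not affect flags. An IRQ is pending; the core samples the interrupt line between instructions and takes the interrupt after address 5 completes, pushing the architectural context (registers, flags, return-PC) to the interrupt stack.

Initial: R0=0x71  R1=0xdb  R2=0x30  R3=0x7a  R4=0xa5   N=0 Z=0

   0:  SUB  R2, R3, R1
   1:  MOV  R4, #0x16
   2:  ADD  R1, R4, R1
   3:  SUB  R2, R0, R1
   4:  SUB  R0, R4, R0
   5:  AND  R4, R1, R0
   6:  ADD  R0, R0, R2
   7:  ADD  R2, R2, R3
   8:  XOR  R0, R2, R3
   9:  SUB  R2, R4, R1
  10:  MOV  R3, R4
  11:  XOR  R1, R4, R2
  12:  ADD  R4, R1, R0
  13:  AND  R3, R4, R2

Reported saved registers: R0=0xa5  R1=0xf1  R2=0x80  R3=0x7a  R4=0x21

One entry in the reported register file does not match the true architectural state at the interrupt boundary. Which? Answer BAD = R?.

after  0: R0=0x71 R1=0xdb R2=0x9f R3=0x7a R4=0xa5  N=1 Z=0
after  1: R0=0x71 R1=0xdb R2=0x9f R3=0x7a R4=0x16  N=1 Z=0
after  2: R0=0x71 R1=0xf1 R2=0x9f R3=0x7a R4=0x16  N=1 Z=0
after  3: R0=0x71 R1=0xf1 R2=0x80 R3=0x7a R4=0x16  N=1 Z=0
after  4: R0=0xa5 R1=0xf1 R2=0x80 R3=0x7a R4=0x16  N=1 Z=0
after  5: R0=0xa5 R1=0xf1 R2=0x80 R3=0x7a R4=0xa1  N=1 Z=0
-- IRQ taken; context saved, return-PC = 6 --
mismatch: R4: reported 0x21 vs actual 0xa1

BAD = R4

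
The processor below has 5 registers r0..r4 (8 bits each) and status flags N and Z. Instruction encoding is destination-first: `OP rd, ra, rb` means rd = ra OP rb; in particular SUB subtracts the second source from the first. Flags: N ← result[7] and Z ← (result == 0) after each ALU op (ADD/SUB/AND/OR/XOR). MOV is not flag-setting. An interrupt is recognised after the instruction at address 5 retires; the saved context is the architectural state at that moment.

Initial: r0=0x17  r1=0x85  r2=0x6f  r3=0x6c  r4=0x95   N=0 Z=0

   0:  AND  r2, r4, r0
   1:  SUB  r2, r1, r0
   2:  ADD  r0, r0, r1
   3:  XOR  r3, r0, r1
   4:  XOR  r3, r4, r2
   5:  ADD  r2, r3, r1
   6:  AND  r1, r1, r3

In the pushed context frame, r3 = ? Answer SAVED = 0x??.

after  0: r0=0x17 r1=0x85 r2=0x15 r3=0x6c r4=0x95  N=0 Z=0
after  1: r0=0x17 r1=0x85 r2=0x6e r3=0x6c r4=0x95  N=0 Z=0
after  2: r0=0x9c r1=0x85 r2=0x6e r3=0x6c r4=0x95  N=1 Z=0
after  3: r0=0x9c r1=0x85 r2=0x6e r3=0x19 r4=0x95  N=0 Z=0
after  4: r0=0x9c r1=0x85 r2=0x6e r3=0xfb r4=0x95  N=1 Z=0
after  5: r0=0x9c r1=0x85 r2=0x80 r3=0xfb r4=0x95  N=1 Z=0
-- IRQ taken; context saved, return-PC = 6 --

SAVED = 0xfb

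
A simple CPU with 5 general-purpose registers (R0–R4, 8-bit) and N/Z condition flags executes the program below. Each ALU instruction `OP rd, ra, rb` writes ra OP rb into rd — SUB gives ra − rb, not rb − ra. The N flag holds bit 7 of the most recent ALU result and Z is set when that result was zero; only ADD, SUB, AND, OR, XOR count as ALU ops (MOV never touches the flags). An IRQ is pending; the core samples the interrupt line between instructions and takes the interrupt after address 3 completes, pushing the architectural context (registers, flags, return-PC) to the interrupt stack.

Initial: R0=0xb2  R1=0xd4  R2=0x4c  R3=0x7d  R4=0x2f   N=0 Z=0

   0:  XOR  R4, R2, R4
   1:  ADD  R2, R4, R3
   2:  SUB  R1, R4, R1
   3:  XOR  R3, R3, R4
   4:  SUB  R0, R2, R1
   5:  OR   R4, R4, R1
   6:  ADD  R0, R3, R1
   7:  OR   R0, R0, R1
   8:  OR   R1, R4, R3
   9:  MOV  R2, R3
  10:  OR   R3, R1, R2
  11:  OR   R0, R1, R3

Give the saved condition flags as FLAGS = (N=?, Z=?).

FLAGS = (N=0, Z=0)

after  0: R0=0xb2 R1=0xd4 R2=0x4c R3=0x7d R4=0x63  N=0 Z=0
after  1: R0=0xb2 R1=0xd4 R2=0xe0 R3=0x7d R4=0x63  N=1 Z=0
after  2: R0=0xb2 R1=0x8f R2=0xe0 R3=0x7d R4=0x63  N=1 Z=0
after  3: R0=0xb2 R1=0x8f R2=0xe0 R3=0x1e R4=0x63  N=0 Z=0
-- IRQ taken; context saved, return-PC = 4 --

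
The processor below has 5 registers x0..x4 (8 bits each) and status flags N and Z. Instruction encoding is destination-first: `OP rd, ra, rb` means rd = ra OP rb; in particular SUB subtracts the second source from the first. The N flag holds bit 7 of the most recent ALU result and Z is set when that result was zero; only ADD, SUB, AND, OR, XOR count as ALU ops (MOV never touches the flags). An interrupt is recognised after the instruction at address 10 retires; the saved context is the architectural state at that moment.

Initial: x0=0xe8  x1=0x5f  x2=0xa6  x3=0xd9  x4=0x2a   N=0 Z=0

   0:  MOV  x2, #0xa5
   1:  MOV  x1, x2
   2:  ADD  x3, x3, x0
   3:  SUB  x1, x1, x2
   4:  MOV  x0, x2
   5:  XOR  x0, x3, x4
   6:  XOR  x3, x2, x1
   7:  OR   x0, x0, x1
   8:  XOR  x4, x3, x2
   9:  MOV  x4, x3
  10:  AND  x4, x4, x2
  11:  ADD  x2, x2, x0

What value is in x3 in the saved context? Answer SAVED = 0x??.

after  0: x0=0xe8 x1=0x5f x2=0xa5 x3=0xd9 x4=0x2a  N=0 Z=0
after  1: x0=0xe8 x1=0xa5 x2=0xa5 x3=0xd9 x4=0x2a  N=0 Z=0
after  2: x0=0xe8 x1=0xa5 x2=0xa5 x3=0xc1 x4=0x2a  N=1 Z=0
after  3: x0=0xe8 x1=0x00 x2=0xa5 x3=0xc1 x4=0x2a  N=0 Z=1
after  4: x0=0xa5 x1=0x00 x2=0xa5 x3=0xc1 x4=0x2a  N=0 Z=1
after  5: x0=0xeb x1=0x00 x2=0xa5 x3=0xc1 x4=0x2a  N=1 Z=0
after  6: x0=0xeb x1=0x00 x2=0xa5 x3=0xa5 x4=0x2a  N=1 Z=0
after  7: x0=0xeb x1=0x00 x2=0xa5 x3=0xa5 x4=0x2a  N=1 Z=0
after  8: x0=0xeb x1=0x00 x2=0xa5 x3=0xa5 x4=0x00  N=0 Z=1
after  9: x0=0xeb x1=0x00 x2=0xa5 x3=0xa5 x4=0xa5  N=0 Z=1
after 10: x0=0xeb x1=0x00 x2=0xa5 x3=0xa5 x4=0xa5  N=1 Z=0
-- IRQ taken; context saved, return-PC = 11 --

SAVED = 0xa5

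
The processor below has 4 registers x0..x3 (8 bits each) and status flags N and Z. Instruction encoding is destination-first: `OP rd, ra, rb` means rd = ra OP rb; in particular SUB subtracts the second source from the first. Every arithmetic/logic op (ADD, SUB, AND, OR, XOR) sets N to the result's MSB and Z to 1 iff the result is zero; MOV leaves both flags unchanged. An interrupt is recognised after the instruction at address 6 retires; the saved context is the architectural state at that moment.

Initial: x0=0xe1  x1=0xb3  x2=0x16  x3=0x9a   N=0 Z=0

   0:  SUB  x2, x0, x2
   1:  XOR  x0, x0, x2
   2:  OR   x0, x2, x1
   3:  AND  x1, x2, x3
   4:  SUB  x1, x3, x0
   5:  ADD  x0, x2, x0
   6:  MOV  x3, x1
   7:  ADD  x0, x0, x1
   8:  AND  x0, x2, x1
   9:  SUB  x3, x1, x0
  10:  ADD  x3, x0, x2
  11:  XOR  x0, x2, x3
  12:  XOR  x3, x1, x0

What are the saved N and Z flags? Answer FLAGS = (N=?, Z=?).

FLAGS = (N=1, Z=0)

after  0: x0=0xe1 x1=0xb3 x2=0xcb x3=0x9a  N=1 Z=0
after  1: x0=0x2a x1=0xb3 x2=0xcb x3=0x9a  N=0 Z=0
after  2: x0=0xfb x1=0xb3 x2=0xcb x3=0x9a  N=1 Z=0
after  3: x0=0xfb x1=0x8a x2=0xcb x3=0x9a  N=1 Z=0
after  4: x0=0xfb x1=0x9f x2=0xcb x3=0x9a  N=1 Z=0
after  5: x0=0xc6 x1=0x9f x2=0xcb x3=0x9a  N=1 Z=0
after  6: x0=0xc6 x1=0x9f x2=0xcb x3=0x9f  N=1 Z=0
-- IRQ taken; context saved, return-PC = 7 --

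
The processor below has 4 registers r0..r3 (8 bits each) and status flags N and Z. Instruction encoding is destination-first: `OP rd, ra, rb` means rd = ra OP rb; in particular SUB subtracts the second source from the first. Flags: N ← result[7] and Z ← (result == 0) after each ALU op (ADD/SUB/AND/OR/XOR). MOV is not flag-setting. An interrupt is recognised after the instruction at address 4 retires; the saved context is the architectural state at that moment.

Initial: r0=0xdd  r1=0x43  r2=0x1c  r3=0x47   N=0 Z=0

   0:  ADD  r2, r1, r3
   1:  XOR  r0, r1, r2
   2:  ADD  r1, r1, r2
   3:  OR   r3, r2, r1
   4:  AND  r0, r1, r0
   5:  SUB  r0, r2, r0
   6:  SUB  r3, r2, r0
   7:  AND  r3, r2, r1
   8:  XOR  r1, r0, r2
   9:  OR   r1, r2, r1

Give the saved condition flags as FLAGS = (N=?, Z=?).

FLAGS = (N=1, Z=0)

after  0: r0=0xdd r1=0x43 r2=0x8a r3=0x47  N=1 Z=0
after  1: r0=0xc9 r1=0x43 r2=0x8a r3=0x47  N=1 Z=0
after  2: r0=0xc9 r1=0xcd r2=0x8a r3=0x47  N=1 Z=0
after  3: r0=0xc9 r1=0xcd r2=0x8a r3=0xcf  N=1 Z=0
after  4: r0=0xc9 r1=0xcd r2=0x8a r3=0xcf  N=1 Z=0
-- IRQ taken; context saved, return-PC = 5 --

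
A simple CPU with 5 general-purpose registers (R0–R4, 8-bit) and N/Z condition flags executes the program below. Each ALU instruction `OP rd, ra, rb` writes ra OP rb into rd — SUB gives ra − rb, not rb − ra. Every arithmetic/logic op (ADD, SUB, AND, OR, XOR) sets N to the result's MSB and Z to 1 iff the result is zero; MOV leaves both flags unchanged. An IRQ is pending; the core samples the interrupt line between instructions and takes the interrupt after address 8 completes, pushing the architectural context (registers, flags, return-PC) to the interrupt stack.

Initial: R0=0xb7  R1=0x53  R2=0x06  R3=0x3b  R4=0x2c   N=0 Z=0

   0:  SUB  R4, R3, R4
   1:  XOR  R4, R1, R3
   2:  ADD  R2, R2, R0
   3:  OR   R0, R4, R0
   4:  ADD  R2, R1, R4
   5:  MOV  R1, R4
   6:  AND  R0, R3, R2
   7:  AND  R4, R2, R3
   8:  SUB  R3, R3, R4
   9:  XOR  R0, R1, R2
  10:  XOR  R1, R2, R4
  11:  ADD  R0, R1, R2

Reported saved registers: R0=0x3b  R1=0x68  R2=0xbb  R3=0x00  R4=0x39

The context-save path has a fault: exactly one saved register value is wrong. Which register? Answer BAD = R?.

after  0: R0=0xb7 R1=0x53 R2=0x06 R3=0x3b R4=0x0f  N=0 Z=0
after  1: R0=0xb7 R1=0x53 R2=0x06 R3=0x3b R4=0x68  N=0 Z=0
after  2: R0=0xb7 R1=0x53 R2=0xbd R3=0x3b R4=0x68  N=1 Z=0
after  3: R0=0xff R1=0x53 R2=0xbd R3=0x3b R4=0x68  N=1 Z=0
after  4: R0=0xff R1=0x53 R2=0xbb R3=0x3b R4=0x68  N=1 Z=0
after  5: R0=0xff R1=0x68 R2=0xbb R3=0x3b R4=0x68  N=1 Z=0
after  6: R0=0x3b R1=0x68 R2=0xbb R3=0x3b R4=0x68  N=0 Z=0
after  7: R0=0x3b R1=0x68 R2=0xbb R3=0x3b R4=0x3b  N=0 Z=0
after  8: R0=0x3b R1=0x68 R2=0xbb R3=0x00 R4=0x3b  N=0 Z=1
-- IRQ taken; context saved, return-PC = 9 --
mismatch: R4: reported 0x39 vs actual 0x3b

BAD = R4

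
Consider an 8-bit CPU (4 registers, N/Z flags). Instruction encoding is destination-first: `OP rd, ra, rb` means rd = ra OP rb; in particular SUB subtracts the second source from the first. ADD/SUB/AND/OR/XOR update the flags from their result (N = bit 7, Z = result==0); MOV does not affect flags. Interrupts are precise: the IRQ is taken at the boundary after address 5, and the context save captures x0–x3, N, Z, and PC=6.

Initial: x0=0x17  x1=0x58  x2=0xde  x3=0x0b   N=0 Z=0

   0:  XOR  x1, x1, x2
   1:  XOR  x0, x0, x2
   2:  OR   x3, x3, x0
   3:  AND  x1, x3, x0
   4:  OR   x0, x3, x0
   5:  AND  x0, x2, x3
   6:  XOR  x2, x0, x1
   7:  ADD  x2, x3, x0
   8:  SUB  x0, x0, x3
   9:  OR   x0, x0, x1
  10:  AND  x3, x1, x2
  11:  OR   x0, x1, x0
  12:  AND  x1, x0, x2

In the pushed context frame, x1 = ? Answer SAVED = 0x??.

after  0: x0=0x17 x1=0x86 x2=0xde x3=0x0b  N=1 Z=0
after  1: x0=0xc9 x1=0x86 x2=0xde x3=0x0b  N=1 Z=0
after  2: x0=0xc9 x1=0x86 x2=0xde x3=0xcb  N=1 Z=0
after  3: x0=0xc9 x1=0xc9 x2=0xde x3=0xcb  N=1 Z=0
after  4: x0=0xcb x1=0xc9 x2=0xde x3=0xcb  N=1 Z=0
after  5: x0=0xca x1=0xc9 x2=0xde x3=0xcb  N=1 Z=0
-- IRQ taken; context saved, return-PC = 6 --

SAVED = 0xc9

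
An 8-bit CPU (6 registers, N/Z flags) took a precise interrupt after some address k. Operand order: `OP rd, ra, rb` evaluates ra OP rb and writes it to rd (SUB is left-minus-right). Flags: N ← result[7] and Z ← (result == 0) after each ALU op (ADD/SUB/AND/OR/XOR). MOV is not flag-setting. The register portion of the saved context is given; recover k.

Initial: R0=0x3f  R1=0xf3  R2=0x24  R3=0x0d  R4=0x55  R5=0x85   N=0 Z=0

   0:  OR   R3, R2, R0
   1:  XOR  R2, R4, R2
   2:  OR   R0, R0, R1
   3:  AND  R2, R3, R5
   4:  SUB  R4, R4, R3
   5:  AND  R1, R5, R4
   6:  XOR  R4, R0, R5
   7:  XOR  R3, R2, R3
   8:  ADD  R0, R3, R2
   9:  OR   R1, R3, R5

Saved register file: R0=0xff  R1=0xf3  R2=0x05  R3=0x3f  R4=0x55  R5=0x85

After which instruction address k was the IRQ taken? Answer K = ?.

after  0: R0=0x3f R1=0xf3 R2=0x24 R3=0x3f R4=0x55 R5=0x85  N=0 Z=0
after  1: R0=0x3f R1=0xf3 R2=0x71 R3=0x3f R4=0x55 R5=0x85  N=0 Z=0
after  2: R0=0xff R1=0xf3 R2=0x71 R3=0x3f R4=0x55 R5=0x85  N=1 Z=0
after  3: R0=0xff R1=0xf3 R2=0x05 R3=0x3f R4=0x55 R5=0x85  N=0 Z=0
-- IRQ taken; context saved, return-PC = 4 --

K = 3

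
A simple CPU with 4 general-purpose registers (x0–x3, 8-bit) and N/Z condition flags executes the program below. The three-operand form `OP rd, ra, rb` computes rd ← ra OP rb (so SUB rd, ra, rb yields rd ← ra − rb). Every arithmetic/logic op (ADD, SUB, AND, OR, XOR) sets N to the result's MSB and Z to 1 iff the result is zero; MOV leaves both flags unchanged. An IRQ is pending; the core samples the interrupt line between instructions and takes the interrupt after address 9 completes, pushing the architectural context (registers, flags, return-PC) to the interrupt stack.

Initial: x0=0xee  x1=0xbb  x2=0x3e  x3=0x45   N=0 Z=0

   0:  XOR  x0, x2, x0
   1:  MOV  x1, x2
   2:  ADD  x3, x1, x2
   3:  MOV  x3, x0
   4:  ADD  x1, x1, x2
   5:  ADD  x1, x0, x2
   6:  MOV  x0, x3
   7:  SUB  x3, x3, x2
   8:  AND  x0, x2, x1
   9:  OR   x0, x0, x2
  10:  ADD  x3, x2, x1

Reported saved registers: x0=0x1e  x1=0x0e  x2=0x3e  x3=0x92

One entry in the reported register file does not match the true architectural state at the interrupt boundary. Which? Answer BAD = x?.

after  0: x0=0xd0 x1=0xbb x2=0x3e x3=0x45  N=1 Z=0
after  1: x0=0xd0 x1=0x3e x2=0x3e x3=0x45  N=1 Z=0
after  2: x0=0xd0 x1=0x3e x2=0x3e x3=0x7c  N=0 Z=0
after  3: x0=0xd0 x1=0x3e x2=0x3e x3=0xd0  N=0 Z=0
after  4: x0=0xd0 x1=0x7c x2=0x3e x3=0xd0  N=0 Z=0
after  5: x0=0xd0 x1=0x0e x2=0x3e x3=0xd0  N=0 Z=0
after  6: x0=0xd0 x1=0x0e x2=0x3e x3=0xd0  N=0 Z=0
after  7: x0=0xd0 x1=0x0e x2=0x3e x3=0x92  N=1 Z=0
after  8: x0=0x0e x1=0x0e x2=0x3e x3=0x92  N=0 Z=0
after  9: x0=0x3e x1=0x0e x2=0x3e x3=0x92  N=0 Z=0
-- IRQ taken; context saved, return-PC = 10 --
mismatch: x0: reported 0x1e vs actual 0x3e

BAD = x0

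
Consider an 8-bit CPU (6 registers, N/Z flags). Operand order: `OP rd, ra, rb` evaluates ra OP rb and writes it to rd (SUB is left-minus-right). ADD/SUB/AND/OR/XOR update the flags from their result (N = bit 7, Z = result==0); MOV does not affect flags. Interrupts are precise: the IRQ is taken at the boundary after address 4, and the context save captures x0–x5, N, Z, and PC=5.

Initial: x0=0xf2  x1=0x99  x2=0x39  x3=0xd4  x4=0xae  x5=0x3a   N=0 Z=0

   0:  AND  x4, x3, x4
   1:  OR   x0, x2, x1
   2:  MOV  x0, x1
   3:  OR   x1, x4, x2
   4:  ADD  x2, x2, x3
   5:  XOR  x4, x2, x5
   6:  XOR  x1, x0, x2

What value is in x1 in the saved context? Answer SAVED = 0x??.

SAVED = 0xbd

after  0: x0=0xf2 x1=0x99 x2=0x39 x3=0xd4 x4=0x84 x5=0x3a  N=1 Z=0
after  1: x0=0xb9 x1=0x99 x2=0x39 x3=0xd4 x4=0x84 x5=0x3a  N=1 Z=0
after  2: x0=0x99 x1=0x99 x2=0x39 x3=0xd4 x4=0x84 x5=0x3a  N=1 Z=0
after  3: x0=0x99 x1=0xbd x2=0x39 x3=0xd4 x4=0x84 x5=0x3a  N=1 Z=0
after  4: x0=0x99 x1=0xbd x2=0x0d x3=0xd4 x4=0x84 x5=0x3a  N=0 Z=0
-- IRQ taken; context saved, return-PC = 5 --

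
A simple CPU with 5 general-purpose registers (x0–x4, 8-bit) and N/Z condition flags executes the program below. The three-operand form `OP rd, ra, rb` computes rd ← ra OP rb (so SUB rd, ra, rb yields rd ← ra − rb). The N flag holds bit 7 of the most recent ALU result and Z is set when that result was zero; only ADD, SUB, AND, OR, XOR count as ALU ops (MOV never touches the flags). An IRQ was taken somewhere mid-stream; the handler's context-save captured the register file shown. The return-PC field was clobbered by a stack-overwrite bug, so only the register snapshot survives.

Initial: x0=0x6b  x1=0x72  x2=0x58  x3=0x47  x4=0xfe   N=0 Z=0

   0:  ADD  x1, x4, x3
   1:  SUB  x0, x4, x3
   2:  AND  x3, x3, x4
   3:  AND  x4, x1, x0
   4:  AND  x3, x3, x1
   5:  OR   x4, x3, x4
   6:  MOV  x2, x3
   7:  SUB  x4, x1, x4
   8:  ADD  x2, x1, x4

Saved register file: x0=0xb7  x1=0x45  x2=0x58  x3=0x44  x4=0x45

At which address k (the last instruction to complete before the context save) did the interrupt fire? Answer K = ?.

K = 5

after  0: x0=0x6b x1=0x45 x2=0x58 x3=0x47 x4=0xfe  N=0 Z=0
after  1: x0=0xb7 x1=0x45 x2=0x58 x3=0x47 x4=0xfe  N=1 Z=0
after  2: x0=0xb7 x1=0x45 x2=0x58 x3=0x46 x4=0xfe  N=0 Z=0
after  3: x0=0xb7 x1=0x45 x2=0x58 x3=0x46 x4=0x05  N=0 Z=0
after  4: x0=0xb7 x1=0x45 x2=0x58 x3=0x44 x4=0x05  N=0 Z=0
after  5: x0=0xb7 x1=0x45 x2=0x58 x3=0x44 x4=0x45  N=0 Z=0
-- IRQ taken; context saved, return-PC = 6 --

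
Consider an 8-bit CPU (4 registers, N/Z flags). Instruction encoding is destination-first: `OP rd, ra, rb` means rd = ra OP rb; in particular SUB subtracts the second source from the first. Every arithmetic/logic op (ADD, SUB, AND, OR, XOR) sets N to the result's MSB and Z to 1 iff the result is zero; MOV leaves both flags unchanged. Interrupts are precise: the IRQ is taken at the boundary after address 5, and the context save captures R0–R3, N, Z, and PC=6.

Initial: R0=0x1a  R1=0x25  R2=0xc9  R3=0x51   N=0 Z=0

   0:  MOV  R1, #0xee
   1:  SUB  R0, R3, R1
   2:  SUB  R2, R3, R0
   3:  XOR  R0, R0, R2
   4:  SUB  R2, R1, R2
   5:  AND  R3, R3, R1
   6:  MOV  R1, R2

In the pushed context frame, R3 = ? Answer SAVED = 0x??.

after  0: R0=0x1a R1=0xee R2=0xc9 R3=0x51  N=0 Z=0
after  1: R0=0x63 R1=0xee R2=0xc9 R3=0x51  N=0 Z=0
after  2: R0=0x63 R1=0xee R2=0xee R3=0x51  N=1 Z=0
after  3: R0=0x8d R1=0xee R2=0xee R3=0x51  N=1 Z=0
after  4: R0=0x8d R1=0xee R2=0x00 R3=0x51  N=0 Z=1
after  5: R0=0x8d R1=0xee R2=0x00 R3=0x40  N=0 Z=0
-- IRQ taken; context saved, return-PC = 6 --

SAVED = 0x40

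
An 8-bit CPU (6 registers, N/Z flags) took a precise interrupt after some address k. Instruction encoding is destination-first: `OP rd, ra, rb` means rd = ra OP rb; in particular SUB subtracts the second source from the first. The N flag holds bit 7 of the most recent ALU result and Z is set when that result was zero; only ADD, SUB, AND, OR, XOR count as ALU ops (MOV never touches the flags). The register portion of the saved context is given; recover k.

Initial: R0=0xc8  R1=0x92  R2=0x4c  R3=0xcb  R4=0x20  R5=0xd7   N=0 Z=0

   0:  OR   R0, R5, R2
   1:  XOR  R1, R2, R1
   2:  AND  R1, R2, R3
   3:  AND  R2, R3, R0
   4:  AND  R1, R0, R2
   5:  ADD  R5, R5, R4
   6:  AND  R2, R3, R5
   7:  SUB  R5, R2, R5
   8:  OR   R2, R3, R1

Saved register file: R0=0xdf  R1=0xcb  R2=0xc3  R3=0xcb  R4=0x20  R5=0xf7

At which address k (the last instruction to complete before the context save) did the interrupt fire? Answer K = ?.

after  0: R0=0xdf R1=0x92 R2=0x4c R3=0xcb R4=0x20 R5=0xd7  N=1 Z=0
after  1: R0=0xdf R1=0xde R2=0x4c R3=0xcb R4=0x20 R5=0xd7  N=1 Z=0
after  2: R0=0xdf R1=0x48 R2=0x4c R3=0xcb R4=0x20 R5=0xd7  N=0 Z=0
after  3: R0=0xdf R1=0x48 R2=0xcb R3=0xcb R4=0x20 R5=0xd7  N=1 Z=0
after  4: R0=0xdf R1=0xcb R2=0xcb R3=0xcb R4=0x20 R5=0xd7  N=1 Z=0
after  5: R0=0xdf R1=0xcb R2=0xcb R3=0xcb R4=0x20 R5=0xf7  N=1 Z=0
after  6: R0=0xdf R1=0xcb R2=0xc3 R3=0xcb R4=0x20 R5=0xf7  N=1 Z=0
-- IRQ taken; context saved, return-PC = 7 --

K = 6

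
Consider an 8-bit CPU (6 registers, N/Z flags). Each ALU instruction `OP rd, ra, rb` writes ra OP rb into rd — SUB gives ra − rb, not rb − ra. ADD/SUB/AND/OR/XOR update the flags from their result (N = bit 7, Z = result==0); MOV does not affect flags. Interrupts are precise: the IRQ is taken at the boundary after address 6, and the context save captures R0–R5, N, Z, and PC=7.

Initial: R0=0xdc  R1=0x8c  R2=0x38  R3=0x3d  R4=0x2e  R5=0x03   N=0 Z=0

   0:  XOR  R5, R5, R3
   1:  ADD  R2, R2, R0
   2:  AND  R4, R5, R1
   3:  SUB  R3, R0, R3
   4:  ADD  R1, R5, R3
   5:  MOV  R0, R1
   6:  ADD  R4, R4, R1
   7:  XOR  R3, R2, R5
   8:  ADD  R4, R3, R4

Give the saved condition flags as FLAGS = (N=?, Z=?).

after  0: R0=0xdc R1=0x8c R2=0x38 R3=0x3d R4=0x2e R5=0x3e  N=0 Z=0
after  1: R0=0xdc R1=0x8c R2=0x14 R3=0x3d R4=0x2e R5=0x3e  N=0 Z=0
after  2: R0=0xdc R1=0x8c R2=0x14 R3=0x3d R4=0x0c R5=0x3e  N=0 Z=0
after  3: R0=0xdc R1=0x8c R2=0x14 R3=0x9f R4=0x0c R5=0x3e  N=1 Z=0
after  4: R0=0xdc R1=0xdd R2=0x14 R3=0x9f R4=0x0c R5=0x3e  N=1 Z=0
after  5: R0=0xdd R1=0xdd R2=0x14 R3=0x9f R4=0x0c R5=0x3e  N=1 Z=0
after  6: R0=0xdd R1=0xdd R2=0x14 R3=0x9f R4=0xe9 R5=0x3e  N=1 Z=0
-- IRQ taken; context saved, return-PC = 7 --

FLAGS = (N=1, Z=0)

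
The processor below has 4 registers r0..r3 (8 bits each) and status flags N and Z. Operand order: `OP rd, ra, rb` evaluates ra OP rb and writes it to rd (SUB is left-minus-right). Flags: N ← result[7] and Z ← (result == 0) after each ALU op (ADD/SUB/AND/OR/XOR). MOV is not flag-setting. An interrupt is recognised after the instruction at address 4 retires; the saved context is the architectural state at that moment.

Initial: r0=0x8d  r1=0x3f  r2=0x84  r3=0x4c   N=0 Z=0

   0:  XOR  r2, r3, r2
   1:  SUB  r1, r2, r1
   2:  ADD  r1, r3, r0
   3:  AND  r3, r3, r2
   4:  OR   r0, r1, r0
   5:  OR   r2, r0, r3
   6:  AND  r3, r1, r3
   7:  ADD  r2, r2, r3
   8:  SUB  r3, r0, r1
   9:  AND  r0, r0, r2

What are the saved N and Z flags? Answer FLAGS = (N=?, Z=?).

after  0: r0=0x8d r1=0x3f r2=0xc8 r3=0x4c  N=1 Z=0
after  1: r0=0x8d r1=0x89 r2=0xc8 r3=0x4c  N=1 Z=0
after  2: r0=0x8d r1=0xd9 r2=0xc8 r3=0x4c  N=1 Z=0
after  3: r0=0x8d r1=0xd9 r2=0xc8 r3=0x48  N=0 Z=0
after  4: r0=0xdd r1=0xd9 r2=0xc8 r3=0x48  N=1 Z=0
-- IRQ taken; context saved, return-PC = 5 --

FLAGS = (N=1, Z=0)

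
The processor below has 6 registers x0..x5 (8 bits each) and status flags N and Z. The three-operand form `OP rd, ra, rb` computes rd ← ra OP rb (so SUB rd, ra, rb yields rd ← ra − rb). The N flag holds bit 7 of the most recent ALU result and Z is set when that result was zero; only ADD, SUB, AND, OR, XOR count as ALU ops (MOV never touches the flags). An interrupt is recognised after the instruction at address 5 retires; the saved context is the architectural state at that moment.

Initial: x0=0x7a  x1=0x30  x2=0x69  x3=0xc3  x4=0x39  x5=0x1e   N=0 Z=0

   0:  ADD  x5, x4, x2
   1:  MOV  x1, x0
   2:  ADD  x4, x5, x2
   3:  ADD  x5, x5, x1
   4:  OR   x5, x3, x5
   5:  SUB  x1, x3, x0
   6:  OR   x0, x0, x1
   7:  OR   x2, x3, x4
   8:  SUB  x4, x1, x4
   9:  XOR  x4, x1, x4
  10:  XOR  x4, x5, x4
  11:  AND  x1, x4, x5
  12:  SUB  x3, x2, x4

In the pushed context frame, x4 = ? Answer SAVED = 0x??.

SAVED = 0x0b

after  0: x0=0x7a x1=0x30 x2=0x69 x3=0xc3 x4=0x39 x5=0xa2  N=1 Z=0
after  1: x0=0x7a x1=0x7a x2=0x69 x3=0xc3 x4=0x39 x5=0xa2  N=1 Z=0
after  2: x0=0x7a x1=0x7a x2=0x69 x3=0xc3 x4=0x0b x5=0xa2  N=0 Z=0
after  3: x0=0x7a x1=0x7a x2=0x69 x3=0xc3 x4=0x0b x5=0x1c  N=0 Z=0
after  4: x0=0x7a x1=0x7a x2=0x69 x3=0xc3 x4=0x0b x5=0xdf  N=1 Z=0
after  5: x0=0x7a x1=0x49 x2=0x69 x3=0xc3 x4=0x0b x5=0xdf  N=0 Z=0
-- IRQ taken; context saved, return-PC = 6 --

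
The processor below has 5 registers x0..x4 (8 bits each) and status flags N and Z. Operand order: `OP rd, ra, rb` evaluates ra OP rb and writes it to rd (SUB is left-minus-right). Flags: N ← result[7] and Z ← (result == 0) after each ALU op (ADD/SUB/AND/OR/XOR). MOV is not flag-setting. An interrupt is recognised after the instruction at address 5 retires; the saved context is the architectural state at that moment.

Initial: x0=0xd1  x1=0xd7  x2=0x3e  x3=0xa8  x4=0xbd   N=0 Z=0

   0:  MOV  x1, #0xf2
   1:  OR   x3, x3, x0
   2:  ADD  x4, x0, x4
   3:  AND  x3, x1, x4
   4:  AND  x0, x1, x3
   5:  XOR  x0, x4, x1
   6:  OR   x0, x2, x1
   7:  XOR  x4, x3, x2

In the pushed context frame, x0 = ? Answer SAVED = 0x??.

SAVED = 0x7c

after  0: x0=0xd1 x1=0xf2 x2=0x3e x3=0xa8 x4=0xbd  N=0 Z=0
after  1: x0=0xd1 x1=0xf2 x2=0x3e x3=0xf9 x4=0xbd  N=1 Z=0
after  2: x0=0xd1 x1=0xf2 x2=0x3e x3=0xf9 x4=0x8e  N=1 Z=0
after  3: x0=0xd1 x1=0xf2 x2=0x3e x3=0x82 x4=0x8e  N=1 Z=0
after  4: x0=0x82 x1=0xf2 x2=0x3e x3=0x82 x4=0x8e  N=1 Z=0
after  5: x0=0x7c x1=0xf2 x2=0x3e x3=0x82 x4=0x8e  N=0 Z=0
-- IRQ taken; context saved, return-PC = 6 --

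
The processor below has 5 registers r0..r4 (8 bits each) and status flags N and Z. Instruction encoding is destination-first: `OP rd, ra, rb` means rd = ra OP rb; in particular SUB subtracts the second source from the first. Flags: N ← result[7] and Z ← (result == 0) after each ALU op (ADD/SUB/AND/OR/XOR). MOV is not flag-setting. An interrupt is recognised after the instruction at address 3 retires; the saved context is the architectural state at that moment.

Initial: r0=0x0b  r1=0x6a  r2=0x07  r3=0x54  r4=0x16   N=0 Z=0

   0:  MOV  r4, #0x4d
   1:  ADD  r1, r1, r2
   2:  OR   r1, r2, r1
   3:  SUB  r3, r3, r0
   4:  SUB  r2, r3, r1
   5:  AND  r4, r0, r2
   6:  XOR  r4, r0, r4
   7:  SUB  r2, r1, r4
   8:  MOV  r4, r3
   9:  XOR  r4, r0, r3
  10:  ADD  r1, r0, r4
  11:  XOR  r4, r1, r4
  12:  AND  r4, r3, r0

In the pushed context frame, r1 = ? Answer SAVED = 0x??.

after  0: r0=0x0b r1=0x6a r2=0x07 r3=0x54 r4=0x4d  N=0 Z=0
after  1: r0=0x0b r1=0x71 r2=0x07 r3=0x54 r4=0x4d  N=0 Z=0
after  2: r0=0x0b r1=0x77 r2=0x07 r3=0x54 r4=0x4d  N=0 Z=0
after  3: r0=0x0b r1=0x77 r2=0x07 r3=0x49 r4=0x4d  N=0 Z=0
-- IRQ taken; context saved, return-PC = 4 --

SAVED = 0x77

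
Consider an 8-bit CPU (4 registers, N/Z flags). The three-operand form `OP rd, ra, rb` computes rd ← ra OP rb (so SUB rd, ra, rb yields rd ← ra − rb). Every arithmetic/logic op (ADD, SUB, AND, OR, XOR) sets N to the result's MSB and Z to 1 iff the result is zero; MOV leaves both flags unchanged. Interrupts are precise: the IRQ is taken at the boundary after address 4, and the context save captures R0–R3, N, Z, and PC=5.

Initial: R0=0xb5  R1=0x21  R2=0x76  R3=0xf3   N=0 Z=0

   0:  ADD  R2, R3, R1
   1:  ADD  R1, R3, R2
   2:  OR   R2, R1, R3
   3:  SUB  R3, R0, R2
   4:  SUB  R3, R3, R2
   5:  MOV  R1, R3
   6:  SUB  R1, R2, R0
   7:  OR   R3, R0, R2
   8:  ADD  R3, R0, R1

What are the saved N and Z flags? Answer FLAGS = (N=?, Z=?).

after  0: R0=0xb5 R1=0x21 R2=0x14 R3=0xf3  N=0 Z=0
after  1: R0=0xb5 R1=0x07 R2=0x14 R3=0xf3  N=0 Z=0
after  2: R0=0xb5 R1=0x07 R2=0xf7 R3=0xf3  N=1 Z=0
after  3: R0=0xb5 R1=0x07 R2=0xf7 R3=0xbe  N=1 Z=0
after  4: R0=0xb5 R1=0x07 R2=0xf7 R3=0xc7  N=1 Z=0
-- IRQ taken; context saved, return-PC = 5 --

FLAGS = (N=1, Z=0)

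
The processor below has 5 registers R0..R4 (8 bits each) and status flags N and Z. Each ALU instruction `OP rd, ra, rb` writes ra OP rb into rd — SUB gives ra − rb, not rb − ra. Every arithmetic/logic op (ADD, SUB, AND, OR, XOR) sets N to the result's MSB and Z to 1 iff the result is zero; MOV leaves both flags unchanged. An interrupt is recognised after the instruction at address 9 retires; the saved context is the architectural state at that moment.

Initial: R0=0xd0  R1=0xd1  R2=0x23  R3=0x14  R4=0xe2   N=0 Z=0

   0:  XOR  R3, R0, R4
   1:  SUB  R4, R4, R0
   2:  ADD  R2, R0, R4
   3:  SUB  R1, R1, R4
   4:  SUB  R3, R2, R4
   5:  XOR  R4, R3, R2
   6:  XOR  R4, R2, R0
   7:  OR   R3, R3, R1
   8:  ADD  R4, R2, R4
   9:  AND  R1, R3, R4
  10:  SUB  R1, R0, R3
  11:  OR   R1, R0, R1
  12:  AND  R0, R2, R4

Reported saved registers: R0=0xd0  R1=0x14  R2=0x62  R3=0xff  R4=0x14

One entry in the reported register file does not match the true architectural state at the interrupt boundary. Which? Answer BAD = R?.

after  0: R0=0xd0 R1=0xd1 R2=0x23 R3=0x32 R4=0xe2  N=0 Z=0
after  1: R0=0xd0 R1=0xd1 R2=0x23 R3=0x32 R4=0x12  N=0 Z=0
after  2: R0=0xd0 R1=0xd1 R2=0xe2 R3=0x32 R4=0x12  N=1 Z=0
after  3: R0=0xd0 R1=0xbf R2=0xe2 R3=0x32 R4=0x12  N=1 Z=0
after  4: R0=0xd0 R1=0xbf R2=0xe2 R3=0xd0 R4=0x12  N=1 Z=0
after  5: R0=0xd0 R1=0xbf R2=0xe2 R3=0xd0 R4=0x32  N=0 Z=0
after  6: R0=0xd0 R1=0xbf R2=0xe2 R3=0xd0 R4=0x32  N=0 Z=0
after  7: R0=0xd0 R1=0xbf R2=0xe2 R3=0xff R4=0x32  N=1 Z=0
after  8: R0=0xd0 R1=0xbf R2=0xe2 R3=0xff R4=0x14  N=0 Z=0
after  9: R0=0xd0 R1=0x14 R2=0xe2 R3=0xff R4=0x14  N=0 Z=0
-- IRQ taken; context saved, return-PC = 10 --
mismatch: R2: reported 0x62 vs actual 0xe2

BAD = R2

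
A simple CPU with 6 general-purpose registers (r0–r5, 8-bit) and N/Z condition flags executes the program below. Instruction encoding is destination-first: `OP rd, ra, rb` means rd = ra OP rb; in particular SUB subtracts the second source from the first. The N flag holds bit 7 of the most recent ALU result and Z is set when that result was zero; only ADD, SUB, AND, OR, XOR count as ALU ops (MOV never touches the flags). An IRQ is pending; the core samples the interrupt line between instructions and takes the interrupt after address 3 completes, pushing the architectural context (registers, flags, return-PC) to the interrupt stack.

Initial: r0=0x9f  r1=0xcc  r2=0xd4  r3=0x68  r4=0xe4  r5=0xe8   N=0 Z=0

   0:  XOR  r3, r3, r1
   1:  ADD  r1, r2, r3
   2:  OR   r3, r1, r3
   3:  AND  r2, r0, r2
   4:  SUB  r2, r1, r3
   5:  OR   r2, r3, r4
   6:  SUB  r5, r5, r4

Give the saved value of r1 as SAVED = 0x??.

SAVED = 0x78

after  0: r0=0x9f r1=0xcc r2=0xd4 r3=0xa4 r4=0xe4 r5=0xe8  N=1 Z=0
after  1: r0=0x9f r1=0x78 r2=0xd4 r3=0xa4 r4=0xe4 r5=0xe8  N=0 Z=0
after  2: r0=0x9f r1=0x78 r2=0xd4 r3=0xfc r4=0xe4 r5=0xe8  N=1 Z=0
after  3: r0=0x9f r1=0x78 r2=0x94 r3=0xfc r4=0xe4 r5=0xe8  N=1 Z=0
-- IRQ taken; context saved, return-PC = 4 --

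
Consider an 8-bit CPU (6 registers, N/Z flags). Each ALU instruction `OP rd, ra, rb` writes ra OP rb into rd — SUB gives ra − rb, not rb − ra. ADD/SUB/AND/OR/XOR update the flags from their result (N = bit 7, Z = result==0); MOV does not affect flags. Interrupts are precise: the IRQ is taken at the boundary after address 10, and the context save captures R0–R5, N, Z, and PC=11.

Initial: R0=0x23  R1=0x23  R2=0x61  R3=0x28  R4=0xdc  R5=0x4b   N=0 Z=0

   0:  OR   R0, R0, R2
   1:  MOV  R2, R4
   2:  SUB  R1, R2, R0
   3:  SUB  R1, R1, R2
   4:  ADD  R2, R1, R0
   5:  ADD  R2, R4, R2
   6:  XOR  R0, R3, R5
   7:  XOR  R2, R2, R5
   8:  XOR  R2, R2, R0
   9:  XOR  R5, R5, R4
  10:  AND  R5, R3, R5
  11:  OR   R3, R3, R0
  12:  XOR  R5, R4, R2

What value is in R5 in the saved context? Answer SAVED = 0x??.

SAVED = 0x00

after  0: R0=0x63 R1=0x23 R2=0x61 R3=0x28 R4=0xdc R5=0x4b  N=0 Z=0
after  1: R0=0x63 R1=0x23 R2=0xdc R3=0x28 R4=0xdc R5=0x4b  N=0 Z=0
after  2: R0=0x63 R1=0x79 R2=0xdc R3=0x28 R4=0xdc R5=0x4b  N=0 Z=0
after  3: R0=0x63 R1=0x9d R2=0xdc R3=0x28 R4=0xdc R5=0x4b  N=1 Z=0
after  4: R0=0x63 R1=0x9d R2=0x00 R3=0x28 R4=0xdc R5=0x4b  N=0 Z=1
after  5: R0=0x63 R1=0x9d R2=0xdc R3=0x28 R4=0xdc R5=0x4b  N=1 Z=0
after  6: R0=0x63 R1=0x9d R2=0xdc R3=0x28 R4=0xdc R5=0x4b  N=0 Z=0
after  7: R0=0x63 R1=0x9d R2=0x97 R3=0x28 R4=0xdc R5=0x4b  N=1 Z=0
after  8: R0=0x63 R1=0x9d R2=0xf4 R3=0x28 R4=0xdc R5=0x4b  N=1 Z=0
after  9: R0=0x63 R1=0x9d R2=0xf4 R3=0x28 R4=0xdc R5=0x97  N=1 Z=0
after 10: R0=0x63 R1=0x9d R2=0xf4 R3=0x28 R4=0xdc R5=0x00  N=0 Z=1
-- IRQ taken; context saved, return-PC = 11 --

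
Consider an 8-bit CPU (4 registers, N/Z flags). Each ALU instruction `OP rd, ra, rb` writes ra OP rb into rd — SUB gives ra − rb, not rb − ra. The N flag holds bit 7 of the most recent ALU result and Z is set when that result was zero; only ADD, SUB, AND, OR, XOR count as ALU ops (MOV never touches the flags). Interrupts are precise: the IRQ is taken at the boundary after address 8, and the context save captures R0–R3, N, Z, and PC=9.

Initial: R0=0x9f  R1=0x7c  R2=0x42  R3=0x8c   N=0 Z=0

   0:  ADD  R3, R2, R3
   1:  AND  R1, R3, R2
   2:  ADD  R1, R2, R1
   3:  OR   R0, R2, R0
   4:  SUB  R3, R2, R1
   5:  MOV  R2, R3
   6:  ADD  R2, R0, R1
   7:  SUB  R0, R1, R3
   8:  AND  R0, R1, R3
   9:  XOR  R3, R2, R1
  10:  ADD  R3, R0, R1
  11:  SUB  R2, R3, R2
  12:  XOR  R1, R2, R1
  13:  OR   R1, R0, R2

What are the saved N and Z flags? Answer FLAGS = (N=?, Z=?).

FLAGS = (N=1, Z=0)

after  0: R0=0x9f R1=0x7c R2=0x42 R3=0xce  N=1 Z=0
after  1: R0=0x9f R1=0x42 R2=0x42 R3=0xce  N=0 Z=0
after  2: R0=0x9f R1=0x84 R2=0x42 R3=0xce  N=1 Z=0
after  3: R0=0xdf R1=0x84 R2=0x42 R3=0xce  N=1 Z=0
after  4: R0=0xdf R1=0x84 R2=0x42 R3=0xbe  N=1 Z=0
after  5: R0=0xdf R1=0x84 R2=0xbe R3=0xbe  N=1 Z=0
after  6: R0=0xdf R1=0x84 R2=0x63 R3=0xbe  N=0 Z=0
after  7: R0=0xc6 R1=0x84 R2=0x63 R3=0xbe  N=1 Z=0
after  8: R0=0x84 R1=0x84 R2=0x63 R3=0xbe  N=1 Z=0
-- IRQ taken; context saved, return-PC = 9 --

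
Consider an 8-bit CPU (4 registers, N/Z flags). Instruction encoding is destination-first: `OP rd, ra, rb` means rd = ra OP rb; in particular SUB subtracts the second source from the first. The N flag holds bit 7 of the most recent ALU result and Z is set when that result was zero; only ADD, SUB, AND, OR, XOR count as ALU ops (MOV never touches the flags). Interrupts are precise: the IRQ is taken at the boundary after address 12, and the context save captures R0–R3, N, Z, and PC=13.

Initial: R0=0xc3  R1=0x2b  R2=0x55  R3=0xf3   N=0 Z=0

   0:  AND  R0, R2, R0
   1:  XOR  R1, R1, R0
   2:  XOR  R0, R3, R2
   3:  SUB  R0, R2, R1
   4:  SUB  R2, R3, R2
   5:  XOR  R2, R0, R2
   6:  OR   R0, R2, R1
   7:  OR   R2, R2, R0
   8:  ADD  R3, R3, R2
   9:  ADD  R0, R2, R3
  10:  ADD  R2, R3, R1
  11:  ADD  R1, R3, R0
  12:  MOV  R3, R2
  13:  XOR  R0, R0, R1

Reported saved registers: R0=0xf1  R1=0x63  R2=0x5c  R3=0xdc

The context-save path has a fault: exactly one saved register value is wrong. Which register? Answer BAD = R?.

after  0: R0=0x41 R1=0x2b R2=0x55 R3=0xf3  N=0 Z=0
after  1: R0=0x41 R1=0x6a R2=0x55 R3=0xf3  N=0 Z=0
after  2: R0=0xa6 R1=0x6a R2=0x55 R3=0xf3  N=1 Z=0
after  3: R0=0xeb R1=0x6a R2=0x55 R3=0xf3  N=1 Z=0
after  4: R0=0xeb R1=0x6a R2=0x9e R3=0xf3  N=1 Z=0
after  5: R0=0xeb R1=0x6a R2=0x75 R3=0xf3  N=0 Z=0
after  6: R0=0x7f R1=0x6a R2=0x75 R3=0xf3  N=0 Z=0
after  7: R0=0x7f R1=0x6a R2=0x7f R3=0xf3  N=0 Z=0
after  8: R0=0x7f R1=0x6a R2=0x7f R3=0x72  N=0 Z=0
after  9: R0=0xf1 R1=0x6a R2=0x7f R3=0x72  N=1 Z=0
after 10: R0=0xf1 R1=0x6a R2=0xdc R3=0x72  N=1 Z=0
after 11: R0=0xf1 R1=0x63 R2=0xdc R3=0x72  N=0 Z=0
after 12: R0=0xf1 R1=0x63 R2=0xdc R3=0xdc  N=0 Z=0
-- IRQ taken; context saved, return-PC = 13 --
mismatch: R2: reported 0x5c vs actual 0xdc

BAD = R2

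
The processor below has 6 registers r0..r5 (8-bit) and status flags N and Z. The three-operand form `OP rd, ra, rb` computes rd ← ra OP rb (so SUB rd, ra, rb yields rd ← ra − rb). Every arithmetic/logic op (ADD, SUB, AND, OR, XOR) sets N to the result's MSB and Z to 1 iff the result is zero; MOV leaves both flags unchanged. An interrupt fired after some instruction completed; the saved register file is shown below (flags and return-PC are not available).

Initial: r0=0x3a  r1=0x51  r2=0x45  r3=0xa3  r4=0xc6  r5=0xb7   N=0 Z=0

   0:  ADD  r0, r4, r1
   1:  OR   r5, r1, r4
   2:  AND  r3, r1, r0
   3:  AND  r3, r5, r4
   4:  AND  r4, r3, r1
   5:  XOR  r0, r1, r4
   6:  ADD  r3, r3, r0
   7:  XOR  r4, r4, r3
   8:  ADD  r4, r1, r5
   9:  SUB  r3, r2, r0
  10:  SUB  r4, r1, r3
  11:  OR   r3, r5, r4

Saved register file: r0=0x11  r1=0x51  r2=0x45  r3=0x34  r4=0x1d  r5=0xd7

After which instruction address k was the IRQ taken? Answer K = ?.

after  0: r0=0x17 r1=0x51 r2=0x45 r3=0xa3 r4=0xc6 r5=0xb7  N=0 Z=0
after  1: r0=0x17 r1=0x51 r2=0x45 r3=0xa3 r4=0xc6 r5=0xd7  N=1 Z=0
after  2: r0=0x17 r1=0x51 r2=0x45 r3=0x11 r4=0xc6 r5=0xd7  N=0 Z=0
after  3: r0=0x17 r1=0x51 r2=0x45 r3=0xc6 r4=0xc6 r5=0xd7  N=1 Z=0
after  4: r0=0x17 r1=0x51 r2=0x45 r3=0xc6 r4=0x40 r5=0xd7  N=0 Z=0
after  5: r0=0x11 r1=0x51 r2=0x45 r3=0xc6 r4=0x40 r5=0xd7  N=0 Z=0
after  6: r0=0x11 r1=0x51 r2=0x45 r3=0xd7 r4=0x40 r5=0xd7  N=1 Z=0
after  7: r0=0x11 r1=0x51 r2=0x45 r3=0xd7 r4=0x97 r5=0xd7  N=1 Z=0
after  8: r0=0x11 r1=0x51 r2=0x45 r3=0xd7 r4=0x28 r5=0xd7  N=0 Z=0
after  9: r0=0x11 r1=0x51 r2=0x45 r3=0x34 r4=0x28 r5=0xd7  N=0 Z=0
after 10: r0=0x11 r1=0x51 r2=0x45 r3=0x34 r4=0x1d r5=0xd7  N=0 Z=0
-- IRQ taken; context saved, return-PC = 11 --

K = 10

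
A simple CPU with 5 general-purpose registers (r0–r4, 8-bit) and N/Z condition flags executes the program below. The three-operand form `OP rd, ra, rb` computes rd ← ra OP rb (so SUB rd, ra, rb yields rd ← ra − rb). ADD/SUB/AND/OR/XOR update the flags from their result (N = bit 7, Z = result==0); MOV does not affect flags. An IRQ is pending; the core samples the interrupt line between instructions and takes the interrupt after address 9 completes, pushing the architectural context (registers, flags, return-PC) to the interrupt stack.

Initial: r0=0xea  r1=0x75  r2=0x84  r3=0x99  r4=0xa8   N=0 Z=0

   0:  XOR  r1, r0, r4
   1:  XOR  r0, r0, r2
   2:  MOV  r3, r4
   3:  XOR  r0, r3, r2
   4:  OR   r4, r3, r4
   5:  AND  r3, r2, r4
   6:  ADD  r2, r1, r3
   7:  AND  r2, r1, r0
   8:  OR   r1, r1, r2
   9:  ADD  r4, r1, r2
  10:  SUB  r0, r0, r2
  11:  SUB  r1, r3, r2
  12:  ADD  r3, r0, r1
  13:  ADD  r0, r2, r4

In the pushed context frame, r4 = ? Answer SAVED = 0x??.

SAVED = 0x42

after  0: r0=0xea r1=0x42 r2=0x84 r3=0x99 r4=0xa8  N=0 Z=0
after  1: r0=0x6e r1=0x42 r2=0x84 r3=0x99 r4=0xa8  N=0 Z=0
after  2: r0=0x6e r1=0x42 r2=0x84 r3=0xa8 r4=0xa8  N=0 Z=0
after  3: r0=0x2c r1=0x42 r2=0x84 r3=0xa8 r4=0xa8  N=0 Z=0
after  4: r0=0x2c r1=0x42 r2=0x84 r3=0xa8 r4=0xa8  N=1 Z=0
after  5: r0=0x2c r1=0x42 r2=0x84 r3=0x80 r4=0xa8  N=1 Z=0
after  6: r0=0x2c r1=0x42 r2=0xc2 r3=0x80 r4=0xa8  N=1 Z=0
after  7: r0=0x2c r1=0x42 r2=0x00 r3=0x80 r4=0xa8  N=0 Z=1
after  8: r0=0x2c r1=0x42 r2=0x00 r3=0x80 r4=0xa8  N=0 Z=0
after  9: r0=0x2c r1=0x42 r2=0x00 r3=0x80 r4=0x42  N=0 Z=0
-- IRQ taken; context saved, return-PC = 10 --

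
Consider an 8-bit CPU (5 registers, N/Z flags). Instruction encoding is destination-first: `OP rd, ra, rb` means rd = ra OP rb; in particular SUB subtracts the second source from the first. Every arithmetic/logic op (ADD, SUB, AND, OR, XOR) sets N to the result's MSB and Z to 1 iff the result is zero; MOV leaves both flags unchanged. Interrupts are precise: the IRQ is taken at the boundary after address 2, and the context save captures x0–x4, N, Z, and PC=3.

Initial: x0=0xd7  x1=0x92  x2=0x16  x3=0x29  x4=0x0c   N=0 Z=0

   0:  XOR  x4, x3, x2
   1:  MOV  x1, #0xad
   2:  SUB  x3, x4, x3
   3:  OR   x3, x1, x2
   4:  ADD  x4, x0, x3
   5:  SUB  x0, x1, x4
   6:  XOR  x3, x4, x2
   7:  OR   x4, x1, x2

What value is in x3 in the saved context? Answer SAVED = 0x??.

SAVED = 0x16

after  0: x0=0xd7 x1=0x92 x2=0x16 x3=0x29 x4=0x3f  N=0 Z=0
after  1: x0=0xd7 x1=0xad x2=0x16 x3=0x29 x4=0x3f  N=0 Z=0
after  2: x0=0xd7 x1=0xad x2=0x16 x3=0x16 x4=0x3f  N=0 Z=0
-- IRQ taken; context saved, return-PC = 3 --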